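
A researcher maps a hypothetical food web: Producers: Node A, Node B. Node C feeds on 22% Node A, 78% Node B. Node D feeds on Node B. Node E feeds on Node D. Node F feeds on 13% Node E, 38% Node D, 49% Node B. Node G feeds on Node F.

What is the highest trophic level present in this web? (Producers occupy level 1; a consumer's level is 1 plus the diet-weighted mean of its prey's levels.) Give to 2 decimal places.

Node C: 1 + (0.22×1 + 0.78×1) = 2
Node D: 1 + 1 = 2
Node E: 1 + 2 = 3
Node F: 1 + (0.13×3 + 0.38×2 + 0.49×1) = 2.64
Node G: 1 + 2.64 = 3.64

3.64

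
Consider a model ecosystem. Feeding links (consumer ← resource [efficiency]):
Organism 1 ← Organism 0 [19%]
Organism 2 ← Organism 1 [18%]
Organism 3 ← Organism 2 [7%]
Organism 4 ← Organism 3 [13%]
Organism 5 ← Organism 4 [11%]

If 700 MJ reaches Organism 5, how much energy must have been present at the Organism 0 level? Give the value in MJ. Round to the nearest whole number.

Cumulative transfer efficiency: 0.19 × 0.18 × 0.07 × 0.13 × 0.11 = 0.0000342342
Organism 0 energy = 700 / 0.0000342342 = 20447389 MJ

20447389 MJ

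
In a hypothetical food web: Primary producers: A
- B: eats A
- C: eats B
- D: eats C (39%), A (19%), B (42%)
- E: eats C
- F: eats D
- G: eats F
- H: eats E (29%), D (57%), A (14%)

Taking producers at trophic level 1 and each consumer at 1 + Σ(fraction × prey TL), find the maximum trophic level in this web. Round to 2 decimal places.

5.20

B: 1 + 1 = 2
C: 1 + 2 = 3
D: 1 + (0.39×3 + 0.19×1 + 0.42×2) = 3.2
E: 1 + 3 = 4
F: 1 + 3.2 = 4.2
G: 1 + 4.2 = 5.2
H: 1 + (0.29×4 + 0.57×3.2 + 0.14×1) = 4.124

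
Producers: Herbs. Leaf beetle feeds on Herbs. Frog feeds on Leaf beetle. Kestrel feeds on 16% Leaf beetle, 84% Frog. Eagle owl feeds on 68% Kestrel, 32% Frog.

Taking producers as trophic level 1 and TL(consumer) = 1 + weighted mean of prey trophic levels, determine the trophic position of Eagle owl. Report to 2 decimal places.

Leaf beetle: 1 + 1 = 2
Frog: 1 + 2 = 3
Kestrel: 1 + (0.16×2 + 0.84×3) = 3.84
Eagle owl: 1 + (0.68×3.84 + 0.32×3) = 4.5712

4.57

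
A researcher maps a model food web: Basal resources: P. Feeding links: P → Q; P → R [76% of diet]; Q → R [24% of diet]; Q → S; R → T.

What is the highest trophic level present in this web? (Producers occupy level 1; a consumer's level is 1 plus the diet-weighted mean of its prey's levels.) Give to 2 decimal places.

Q: 1 + 1 = 2
R: 1 + (0.76×1 + 0.24×2) = 2.24
S: 1 + 2 = 3
T: 1 + 2.24 = 3.24

3.24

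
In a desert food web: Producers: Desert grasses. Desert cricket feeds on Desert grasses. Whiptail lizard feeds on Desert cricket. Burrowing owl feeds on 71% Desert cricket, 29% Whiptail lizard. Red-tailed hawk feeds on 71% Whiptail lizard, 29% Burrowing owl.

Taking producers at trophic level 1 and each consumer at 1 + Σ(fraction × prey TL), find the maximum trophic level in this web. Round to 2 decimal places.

Desert cricket: 1 + 1 = 2
Whiptail lizard: 1 + 2 = 3
Burrowing owl: 1 + (0.71×2 + 0.29×3) = 3.29
Red-tailed hawk: 1 + (0.71×3 + 0.29×3.29) = 4.0841

4.08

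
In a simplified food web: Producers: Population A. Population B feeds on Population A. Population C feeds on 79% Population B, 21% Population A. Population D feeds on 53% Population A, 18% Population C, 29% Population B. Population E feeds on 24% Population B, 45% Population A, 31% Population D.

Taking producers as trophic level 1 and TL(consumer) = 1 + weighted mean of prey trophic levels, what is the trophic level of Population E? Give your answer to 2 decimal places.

Population B: 1 + 1 = 2
Population C: 1 + (0.79×2 + 0.21×1) = 2.79
Population D: 1 + (0.53×1 + 0.18×2.79 + 0.29×2) = 2.6122
Population E: 1 + (0.24×2 + 0.45×1 + 0.31×2.6122) = 2.739782

2.74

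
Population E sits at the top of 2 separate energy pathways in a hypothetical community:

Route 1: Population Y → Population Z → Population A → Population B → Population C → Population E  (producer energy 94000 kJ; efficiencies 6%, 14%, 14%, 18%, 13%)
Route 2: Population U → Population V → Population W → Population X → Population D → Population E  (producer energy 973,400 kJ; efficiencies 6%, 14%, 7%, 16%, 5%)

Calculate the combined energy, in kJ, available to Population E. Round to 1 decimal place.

7.2 kJ

Route 1: 94000 × 0.06 × 0.14 × 0.14 × 0.18 × 0.13 = 2.5867296 kJ
Route 2: 973400 × 0.06 × 0.14 × 0.07 × 0.16 × 0.05 = 4.5788736 kJ
Total at Population E: 2.5867296 + 4.5788736 = 7.1656032 kJ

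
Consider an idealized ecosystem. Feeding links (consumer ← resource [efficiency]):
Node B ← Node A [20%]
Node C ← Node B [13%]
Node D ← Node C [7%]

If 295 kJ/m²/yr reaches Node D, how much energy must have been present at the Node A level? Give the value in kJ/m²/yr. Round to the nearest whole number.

Cumulative transfer efficiency: 0.2 × 0.13 × 0.07 = 0.00182
Node A energy = 295 / 0.00182 = 162088 kJ/m²/yr

162088 kJ/m²/yr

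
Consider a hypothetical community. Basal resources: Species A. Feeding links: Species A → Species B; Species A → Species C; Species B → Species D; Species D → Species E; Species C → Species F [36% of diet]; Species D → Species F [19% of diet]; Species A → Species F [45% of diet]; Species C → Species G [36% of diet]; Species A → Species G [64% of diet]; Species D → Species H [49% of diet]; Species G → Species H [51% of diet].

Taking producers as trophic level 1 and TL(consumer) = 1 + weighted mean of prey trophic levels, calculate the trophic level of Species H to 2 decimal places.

3.67

Species B: 1 + 1 = 2
Species C: 1 + 1 = 2
Species D: 1 + 2 = 3
Species E: 1 + 3 = 4
Species F: 1 + (0.36×2 + 0.19×3 + 0.45×1) = 2.74
Species G: 1 + (0.36×2 + 0.64×1) = 2.36
Species H: 1 + (0.49×3 + 0.51×2.36) = 3.6736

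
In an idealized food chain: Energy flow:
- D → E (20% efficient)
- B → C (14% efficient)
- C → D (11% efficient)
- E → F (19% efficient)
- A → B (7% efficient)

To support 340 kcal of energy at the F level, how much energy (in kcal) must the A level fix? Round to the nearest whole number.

Cumulative transfer efficiency: 0.07 × 0.14 × 0.11 × 0.2 × 0.19 = 0.000040964
A energy = 340 / 0.000040964 = 8299971 kcal

8299971 kcal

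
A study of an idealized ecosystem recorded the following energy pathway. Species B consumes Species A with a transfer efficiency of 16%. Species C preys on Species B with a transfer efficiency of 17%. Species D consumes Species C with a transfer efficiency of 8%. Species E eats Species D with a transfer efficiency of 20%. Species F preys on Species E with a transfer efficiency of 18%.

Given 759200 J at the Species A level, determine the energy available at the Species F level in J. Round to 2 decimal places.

Species B: 759200 × 0.16 = 121472 J
Species C: 121472 × 0.17 = 20650.24 J
Species D: 20650.24 × 0.08 = 1652.0192 J
Species E: 1652.0192 × 0.2 = 330.40384 J
Species F: 330.40384 × 0.18 = 59.4726912 J

59.47 J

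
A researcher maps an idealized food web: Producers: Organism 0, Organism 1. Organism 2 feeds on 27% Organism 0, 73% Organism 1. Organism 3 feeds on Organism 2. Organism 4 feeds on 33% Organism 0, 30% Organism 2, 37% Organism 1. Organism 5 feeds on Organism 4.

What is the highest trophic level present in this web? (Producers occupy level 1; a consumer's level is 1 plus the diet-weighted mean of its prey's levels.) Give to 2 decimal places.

3.30

Organism 2: 1 + (0.27×1 + 0.73×1) = 2
Organism 3: 1 + 2 = 3
Organism 4: 1 + (0.33×1 + 0.3×2 + 0.37×1) = 2.3
Organism 5: 1 + 2.3 = 3.3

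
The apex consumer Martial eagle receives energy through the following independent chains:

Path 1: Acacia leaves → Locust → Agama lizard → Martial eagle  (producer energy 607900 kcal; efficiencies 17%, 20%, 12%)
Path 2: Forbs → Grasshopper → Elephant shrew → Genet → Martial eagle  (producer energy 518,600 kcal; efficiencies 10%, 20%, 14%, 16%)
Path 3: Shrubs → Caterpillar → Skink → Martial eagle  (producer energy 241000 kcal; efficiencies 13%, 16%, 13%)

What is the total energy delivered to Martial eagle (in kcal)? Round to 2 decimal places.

3364.23 kcal

Path 1: 607900 × 0.17 × 0.2 × 0.12 = 2480.232 kcal
Path 2: 518600 × 0.1 × 0.2 × 0.14 × 0.16 = 232.3328 kcal
Path 3: 241000 × 0.13 × 0.16 × 0.13 = 651.664 kcal
Total at Martial eagle: 2480.232 + 232.3328 + 651.664 = 3364.2288 kcal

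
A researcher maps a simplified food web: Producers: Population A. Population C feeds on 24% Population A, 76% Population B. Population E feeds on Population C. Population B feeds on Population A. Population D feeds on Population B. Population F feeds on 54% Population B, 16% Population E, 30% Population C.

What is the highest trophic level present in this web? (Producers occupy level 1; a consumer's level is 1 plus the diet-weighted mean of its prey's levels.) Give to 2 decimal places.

3.76

Population B: 1 + 1 = 2
Population C: 1 + (0.24×1 + 0.76×2) = 2.76
Population D: 1 + 2 = 3
Population E: 1 + 2.76 = 3.76
Population F: 1 + (0.54×2 + 0.16×3.76 + 0.3×2.76) = 3.5096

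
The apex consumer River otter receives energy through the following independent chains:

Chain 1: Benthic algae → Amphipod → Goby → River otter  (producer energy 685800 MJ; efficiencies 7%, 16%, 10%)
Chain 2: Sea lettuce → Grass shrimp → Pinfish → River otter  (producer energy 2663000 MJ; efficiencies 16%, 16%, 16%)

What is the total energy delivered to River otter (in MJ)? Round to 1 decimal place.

11675.7 MJ

Chain 1: 685800 × 0.07 × 0.16 × 0.1 = 768.096 MJ
Chain 2: 2663000 × 0.16 × 0.16 × 0.16 = 10907.648 MJ
Total at River otter: 768.096 + 10907.648 = 11675.744 MJ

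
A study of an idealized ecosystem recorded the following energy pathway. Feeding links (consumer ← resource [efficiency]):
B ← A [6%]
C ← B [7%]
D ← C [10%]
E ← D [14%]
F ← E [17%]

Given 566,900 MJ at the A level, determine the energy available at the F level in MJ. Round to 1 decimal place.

5.7 MJ

B: 566900 × 0.06 = 34014 MJ
C: 34014 × 0.07 = 2380.98 MJ
D: 2380.98 × 0.1 = 238.098 MJ
E: 238.098 × 0.14 = 33.33372 MJ
F: 33.33372 × 0.17 = 5.6667324 MJ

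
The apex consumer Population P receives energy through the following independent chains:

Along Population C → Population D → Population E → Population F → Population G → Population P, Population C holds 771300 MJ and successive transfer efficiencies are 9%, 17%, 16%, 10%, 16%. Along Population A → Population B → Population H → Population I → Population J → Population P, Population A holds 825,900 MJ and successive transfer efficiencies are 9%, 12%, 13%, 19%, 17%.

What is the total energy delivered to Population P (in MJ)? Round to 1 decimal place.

67.7 MJ

Via Population C: 771300 × 0.09 × 0.17 × 0.16 × 0.1 × 0.16 = 30.2102784 MJ
Via Population A: 825900 × 0.09 × 0.12 × 0.13 × 0.19 × 0.17 = 37.45390428 MJ
Total at Population P: 30.2102784 + 37.45390428 = 67.66418268 MJ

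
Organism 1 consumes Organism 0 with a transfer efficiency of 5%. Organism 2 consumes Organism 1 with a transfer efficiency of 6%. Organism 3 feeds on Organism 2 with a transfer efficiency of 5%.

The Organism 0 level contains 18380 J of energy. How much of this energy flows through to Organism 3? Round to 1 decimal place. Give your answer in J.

Organism 1: 18380 × 0.05 = 919 J
Organism 2: 919 × 0.06 = 55.14 J
Organism 3: 55.14 × 0.05 = 2.757 J

2.8 J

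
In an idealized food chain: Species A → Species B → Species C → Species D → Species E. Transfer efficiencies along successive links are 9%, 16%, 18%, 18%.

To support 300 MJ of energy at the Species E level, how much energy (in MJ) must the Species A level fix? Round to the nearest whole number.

643004 MJ

Cumulative transfer efficiency: 0.09 × 0.16 × 0.18 × 0.18 = 0.00046656
Species A energy = 300 / 0.00046656 = 643004 MJ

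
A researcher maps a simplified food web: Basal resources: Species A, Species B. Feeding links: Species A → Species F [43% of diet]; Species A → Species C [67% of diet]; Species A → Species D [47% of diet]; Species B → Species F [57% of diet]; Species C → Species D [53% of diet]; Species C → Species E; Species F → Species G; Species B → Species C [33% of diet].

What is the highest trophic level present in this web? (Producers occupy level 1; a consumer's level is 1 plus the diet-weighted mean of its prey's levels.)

Species C: 1 + (0.33×1 + 0.67×1) = 2
Species D: 1 + (0.53×2 + 0.47×1) = 2.53
Species E: 1 + 2 = 3
Species F: 1 + (0.43×1 + 0.57×1) = 2
Species G: 1 + 2 = 3

3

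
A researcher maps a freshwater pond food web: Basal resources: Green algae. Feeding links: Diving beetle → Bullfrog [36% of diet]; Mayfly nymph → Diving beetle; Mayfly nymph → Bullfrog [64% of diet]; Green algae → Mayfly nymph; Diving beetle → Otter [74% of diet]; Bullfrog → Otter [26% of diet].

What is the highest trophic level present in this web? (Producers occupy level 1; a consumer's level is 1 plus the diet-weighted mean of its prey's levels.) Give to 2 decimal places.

4.09

Mayfly nymph: 1 + 1 = 2
Diving beetle: 1 + 2 = 3
Bullfrog: 1 + (0.36×3 + 0.64×2) = 3.36
Otter: 1 + (0.74×3 + 0.26×3.36) = 4.0936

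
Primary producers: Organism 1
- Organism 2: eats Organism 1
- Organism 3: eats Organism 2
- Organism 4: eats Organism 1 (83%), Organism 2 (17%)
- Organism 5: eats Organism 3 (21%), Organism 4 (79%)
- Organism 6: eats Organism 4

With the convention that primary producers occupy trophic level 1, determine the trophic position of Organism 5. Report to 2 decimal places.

3.34

Organism 2: 1 + 1 = 2
Organism 3: 1 + 2 = 3
Organism 4: 1 + (0.83×1 + 0.17×2) = 2.17
Organism 5: 1 + (0.21×3 + 0.79×2.17) = 3.3443
Organism 6: 1 + 2.17 = 3.17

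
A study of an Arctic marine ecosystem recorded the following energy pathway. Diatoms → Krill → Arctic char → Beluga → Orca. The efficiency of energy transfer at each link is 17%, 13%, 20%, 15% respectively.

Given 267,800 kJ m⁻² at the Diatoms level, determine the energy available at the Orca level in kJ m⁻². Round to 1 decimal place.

177.6 kJ m⁻²

Krill: 267800 × 0.17 = 45526 kJ m⁻²
Arctic char: 45526 × 0.13 = 5918.38 kJ m⁻²
Beluga: 5918.38 × 0.2 = 1183.676 kJ m⁻²
Orca: 1183.676 × 0.15 = 177.5514 kJ m⁻²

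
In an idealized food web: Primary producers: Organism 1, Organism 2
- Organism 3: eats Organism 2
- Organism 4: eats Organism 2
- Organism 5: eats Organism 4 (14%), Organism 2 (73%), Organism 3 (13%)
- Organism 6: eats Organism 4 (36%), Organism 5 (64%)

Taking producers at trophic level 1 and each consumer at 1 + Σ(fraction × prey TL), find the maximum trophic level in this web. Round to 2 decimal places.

Organism 3: 1 + 1 = 2
Organism 4: 1 + 1 = 2
Organism 5: 1 + (0.14×2 + 0.73×1 + 0.13×2) = 2.27
Organism 6: 1 + (0.36×2 + 0.64×2.27) = 3.1728

3.17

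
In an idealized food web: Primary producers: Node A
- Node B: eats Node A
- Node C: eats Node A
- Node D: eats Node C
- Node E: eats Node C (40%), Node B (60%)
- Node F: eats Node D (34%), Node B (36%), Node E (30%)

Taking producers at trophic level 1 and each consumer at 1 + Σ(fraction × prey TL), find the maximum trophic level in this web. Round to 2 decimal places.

3.64

Node B: 1 + 1 = 2
Node C: 1 + 1 = 2
Node D: 1 + 2 = 3
Node E: 1 + (0.4×2 + 0.6×2) = 3
Node F: 1 + (0.34×3 + 0.36×2 + 0.3×3) = 3.64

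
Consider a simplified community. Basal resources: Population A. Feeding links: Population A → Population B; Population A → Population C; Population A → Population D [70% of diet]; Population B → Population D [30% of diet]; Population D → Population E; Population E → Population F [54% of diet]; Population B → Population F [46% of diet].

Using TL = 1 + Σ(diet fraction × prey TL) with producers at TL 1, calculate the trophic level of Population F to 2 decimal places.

3.70

Population B: 1 + 1 = 2
Population C: 1 + 1 = 2
Population D: 1 + (0.7×1 + 0.3×2) = 2.3
Population E: 1 + 2.3 = 3.3
Population F: 1 + (0.54×3.3 + 0.46×2) = 3.702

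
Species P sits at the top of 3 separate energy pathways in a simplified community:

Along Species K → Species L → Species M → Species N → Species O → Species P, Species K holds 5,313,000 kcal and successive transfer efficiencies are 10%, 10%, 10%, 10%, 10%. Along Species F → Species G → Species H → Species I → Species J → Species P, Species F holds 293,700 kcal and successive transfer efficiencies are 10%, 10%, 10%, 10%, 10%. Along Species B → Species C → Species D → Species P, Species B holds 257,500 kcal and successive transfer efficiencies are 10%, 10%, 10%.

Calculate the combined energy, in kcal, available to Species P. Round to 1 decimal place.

Via Species K: 5313000 × 0.1 × 0.1 × 0.1 × 0.1 × 0.1 = 53.13 kcal
Via Species F: 293700 × 0.1 × 0.1 × 0.1 × 0.1 × 0.1 = 2.937 kcal
Via Species B: 257500 × 0.1 × 0.1 × 0.1 = 257.5 kcal
Total at Species P: 53.13 + 2.937 + 257.5 = 313.567 kcal

313.6 kcal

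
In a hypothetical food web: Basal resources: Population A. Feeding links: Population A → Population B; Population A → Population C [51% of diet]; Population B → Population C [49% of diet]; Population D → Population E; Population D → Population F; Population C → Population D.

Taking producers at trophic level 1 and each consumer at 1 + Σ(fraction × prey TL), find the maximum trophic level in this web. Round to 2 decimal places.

4.49

Population B: 1 + 1 = 2
Population C: 1 + (0.51×1 + 0.49×2) = 2.49
Population D: 1 + 2.49 = 3.49
Population E: 1 + 3.49 = 4.49
Population F: 1 + 3.49 = 4.49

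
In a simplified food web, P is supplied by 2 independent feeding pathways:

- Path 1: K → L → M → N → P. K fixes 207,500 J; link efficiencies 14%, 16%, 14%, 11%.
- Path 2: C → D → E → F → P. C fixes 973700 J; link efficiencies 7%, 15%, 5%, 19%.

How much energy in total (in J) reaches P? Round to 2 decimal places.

168.71 J

Path 1: 207500 × 0.14 × 0.16 × 0.14 × 0.11 = 71.5792 J
Path 2: 973700 × 0.07 × 0.15 × 0.05 × 0.19 = 97.126575 J
Total at P: 71.5792 + 97.126575 = 168.705775 J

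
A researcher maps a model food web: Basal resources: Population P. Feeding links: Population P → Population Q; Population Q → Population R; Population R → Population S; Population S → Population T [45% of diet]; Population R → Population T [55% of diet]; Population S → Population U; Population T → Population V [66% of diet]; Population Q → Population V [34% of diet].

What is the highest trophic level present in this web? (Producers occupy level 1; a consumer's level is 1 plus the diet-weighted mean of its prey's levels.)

5

Population Q: 1 + 1 = 2
Population R: 1 + 2 = 3
Population S: 1 + 3 = 4
Population T: 1 + (0.45×4 + 0.55×3) = 4.45
Population U: 1 + 4 = 5
Population V: 1 + (0.66×4.45 + 0.34×2) = 4.617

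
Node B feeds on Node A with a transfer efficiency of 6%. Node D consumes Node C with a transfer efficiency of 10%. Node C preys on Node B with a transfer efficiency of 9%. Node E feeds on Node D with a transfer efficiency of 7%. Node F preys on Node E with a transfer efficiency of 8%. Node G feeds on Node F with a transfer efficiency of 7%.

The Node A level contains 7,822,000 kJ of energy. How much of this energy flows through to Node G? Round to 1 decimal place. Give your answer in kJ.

1.7 kJ

Node B: 7822000 × 0.06 = 469320 kJ
Node C: 469320 × 0.09 = 42238.8 kJ
Node D: 42238.8 × 0.1 = 4223.88 kJ
Node E: 4223.88 × 0.07 = 295.6716 kJ
Node F: 295.6716 × 0.08 = 23.653728 kJ
Node G: 23.653728 × 0.07 = 1.65576096 kJ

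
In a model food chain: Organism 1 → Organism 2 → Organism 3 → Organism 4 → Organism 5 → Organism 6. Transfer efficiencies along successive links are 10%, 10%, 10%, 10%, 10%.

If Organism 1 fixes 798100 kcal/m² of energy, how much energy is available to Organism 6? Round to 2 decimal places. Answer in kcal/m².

Organism 2: 798100 × 0.1 = 79810 kcal/m²
Organism 3: 79810 × 0.1 = 7981 kcal/m²
Organism 4: 7981 × 0.1 = 798.1 kcal/m²
Organism 5: 798.1 × 0.1 = 79.81 kcal/m²
Organism 6: 79.81 × 0.1 = 7.981 kcal/m²

7.98 kcal/m²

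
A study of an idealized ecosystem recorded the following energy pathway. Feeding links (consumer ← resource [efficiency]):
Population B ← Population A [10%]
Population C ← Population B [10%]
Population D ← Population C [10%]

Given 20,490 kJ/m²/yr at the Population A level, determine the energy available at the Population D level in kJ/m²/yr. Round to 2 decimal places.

Population B: 20490 × 0.1 = 2049 kJ/m²/yr
Population C: 2049 × 0.1 = 204.9 kJ/m²/yr
Population D: 204.9 × 0.1 = 20.49 kJ/m²/yr

20.49 kJ/m²/yr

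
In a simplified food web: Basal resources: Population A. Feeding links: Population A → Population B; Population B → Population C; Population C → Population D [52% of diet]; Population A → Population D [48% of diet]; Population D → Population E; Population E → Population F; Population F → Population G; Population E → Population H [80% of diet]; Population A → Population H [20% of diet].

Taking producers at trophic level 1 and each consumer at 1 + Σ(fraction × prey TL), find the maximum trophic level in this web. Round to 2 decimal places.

Population B: 1 + 1 = 2
Population C: 1 + 2 = 3
Population D: 1 + (0.52×3 + 0.48×1) = 3.04
Population E: 1 + 3.04 = 4.04
Population F: 1 + 4.04 = 5.04
Population G: 1 + 5.04 = 6.04
Population H: 1 + (0.8×4.04 + 0.2×1) = 4.432

6.04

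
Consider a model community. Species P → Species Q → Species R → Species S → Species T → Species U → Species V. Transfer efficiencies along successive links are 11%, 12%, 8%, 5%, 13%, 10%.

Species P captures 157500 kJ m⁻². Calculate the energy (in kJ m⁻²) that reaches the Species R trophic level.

Species Q: 157500 × 0.11 = 17325 kJ m⁻²
Species R: 17325 × 0.12 = 2079 kJ m⁻²

2079 kJ m⁻²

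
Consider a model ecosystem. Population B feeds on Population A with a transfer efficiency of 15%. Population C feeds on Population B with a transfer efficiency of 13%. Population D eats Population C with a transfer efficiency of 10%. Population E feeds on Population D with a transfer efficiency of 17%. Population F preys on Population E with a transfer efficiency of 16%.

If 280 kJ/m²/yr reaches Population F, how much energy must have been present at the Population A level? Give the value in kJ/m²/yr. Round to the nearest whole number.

Cumulative transfer efficiency: 0.15 × 0.13 × 0.1 × 0.17 × 0.16 = 0.00005304
Population A energy = 280 / 0.00005304 = 5279035 kJ/m²/yr

5279035 kJ/m²/yr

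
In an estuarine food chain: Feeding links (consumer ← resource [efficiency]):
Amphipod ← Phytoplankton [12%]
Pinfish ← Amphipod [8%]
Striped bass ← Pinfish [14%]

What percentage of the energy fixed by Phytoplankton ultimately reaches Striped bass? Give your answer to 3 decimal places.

0.134%

Product of link efficiencies: 0.12 × 0.08 × 0.14 = 0.001344
As a percentage: 0.001344 × 100 = 0.134%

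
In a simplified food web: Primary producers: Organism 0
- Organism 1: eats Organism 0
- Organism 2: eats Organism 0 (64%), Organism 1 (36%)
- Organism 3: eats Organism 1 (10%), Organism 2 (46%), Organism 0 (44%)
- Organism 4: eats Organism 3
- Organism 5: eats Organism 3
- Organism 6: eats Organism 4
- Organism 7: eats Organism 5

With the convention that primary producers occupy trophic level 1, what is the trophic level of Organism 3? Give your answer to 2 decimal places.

Organism 1: 1 + 1 = 2
Organism 2: 1 + (0.64×1 + 0.36×2) = 2.36
Organism 3: 1 + (0.1×2 + 0.46×2.36 + 0.44×1) = 2.7256
Organism 4: 1 + 2.7256 = 3.7256
Organism 5: 1 + 2.7256 = 3.7256
Organism 6: 1 + 3.7256 = 4.7256
Organism 7: 1 + 3.7256 = 4.7256

2.73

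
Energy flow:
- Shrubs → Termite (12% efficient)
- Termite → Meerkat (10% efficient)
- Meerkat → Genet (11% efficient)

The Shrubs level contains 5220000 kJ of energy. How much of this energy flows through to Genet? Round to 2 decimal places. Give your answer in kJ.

Termite: 5220000 × 0.12 = 626400 kJ
Meerkat: 626400 × 0.1 = 62640 kJ
Genet: 62640 × 0.11 = 6890.4 kJ

6890.40 kJ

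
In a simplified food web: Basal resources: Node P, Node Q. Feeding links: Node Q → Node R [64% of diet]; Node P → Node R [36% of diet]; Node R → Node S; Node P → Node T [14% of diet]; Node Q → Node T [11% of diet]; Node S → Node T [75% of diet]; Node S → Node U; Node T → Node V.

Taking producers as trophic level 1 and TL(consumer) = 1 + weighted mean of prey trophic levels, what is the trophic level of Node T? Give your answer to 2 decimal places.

3.50

Node R: 1 + (0.64×1 + 0.36×1) = 2
Node S: 1 + 2 = 3
Node T: 1 + (0.14×1 + 0.11×1 + 0.75×3) = 3.5
Node U: 1 + 3 = 4
Node V: 1 + 3.5 = 4.5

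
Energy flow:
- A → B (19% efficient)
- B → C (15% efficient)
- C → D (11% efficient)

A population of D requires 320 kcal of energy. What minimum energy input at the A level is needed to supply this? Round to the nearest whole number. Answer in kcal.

102073 kcal

Cumulative transfer efficiency: 0.19 × 0.15 × 0.11 = 0.003135
A energy = 320 / 0.003135 = 102073 kcal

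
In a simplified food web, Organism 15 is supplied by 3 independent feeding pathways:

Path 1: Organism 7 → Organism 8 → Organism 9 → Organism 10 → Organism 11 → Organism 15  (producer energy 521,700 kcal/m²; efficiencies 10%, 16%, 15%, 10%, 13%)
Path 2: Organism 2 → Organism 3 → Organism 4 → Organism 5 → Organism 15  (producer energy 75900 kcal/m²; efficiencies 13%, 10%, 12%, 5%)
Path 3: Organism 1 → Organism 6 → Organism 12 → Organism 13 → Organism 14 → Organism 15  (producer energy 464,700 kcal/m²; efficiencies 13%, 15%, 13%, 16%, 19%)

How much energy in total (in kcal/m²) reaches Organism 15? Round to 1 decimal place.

58.0 kcal/m²

Path 1: 521700 × 0.1 × 0.16 × 0.15 × 0.1 × 0.13 = 16.27704 kcal/m²
Path 2: 75900 × 0.13 × 0.1 × 0.12 × 0.05 = 5.9202 kcal/m²
Path 3: 464700 × 0.13 × 0.15 × 0.13 × 0.16 × 0.19 = 35.8116408 kcal/m²
Total at Organism 15: 16.27704 + 5.9202 + 35.8116408 = 58.0088808 kcal/m²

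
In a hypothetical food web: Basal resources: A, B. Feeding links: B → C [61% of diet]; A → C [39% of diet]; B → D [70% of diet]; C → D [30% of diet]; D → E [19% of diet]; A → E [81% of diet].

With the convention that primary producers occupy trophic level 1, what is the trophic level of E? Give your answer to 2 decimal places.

C: 1 + (0.61×1 + 0.39×1) = 2
D: 1 + (0.7×1 + 0.3×2) = 2.3
E: 1 + (0.19×2.3 + 0.81×1) = 2.247

2.25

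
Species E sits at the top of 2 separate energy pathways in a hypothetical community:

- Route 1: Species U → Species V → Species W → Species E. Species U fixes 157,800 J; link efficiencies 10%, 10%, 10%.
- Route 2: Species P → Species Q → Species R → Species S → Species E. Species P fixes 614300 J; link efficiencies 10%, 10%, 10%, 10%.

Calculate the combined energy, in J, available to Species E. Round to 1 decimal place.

Route 1: 157800 × 0.1 × 0.1 × 0.1 = 157.8 J
Route 2: 614300 × 0.1 × 0.1 × 0.1 × 0.1 = 61.43 J
Total at Species E: 157.8 + 61.43 = 219.23 J

219.2 J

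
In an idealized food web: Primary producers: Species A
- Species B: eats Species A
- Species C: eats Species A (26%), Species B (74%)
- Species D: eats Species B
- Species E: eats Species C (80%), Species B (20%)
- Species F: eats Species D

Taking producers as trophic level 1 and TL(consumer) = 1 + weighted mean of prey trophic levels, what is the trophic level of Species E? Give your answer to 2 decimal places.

Species B: 1 + 1 = 2
Species C: 1 + (0.26×1 + 0.74×2) = 2.74
Species D: 1 + 2 = 3
Species E: 1 + (0.8×2.74 + 0.2×2) = 3.592
Species F: 1 + 3 = 4

3.59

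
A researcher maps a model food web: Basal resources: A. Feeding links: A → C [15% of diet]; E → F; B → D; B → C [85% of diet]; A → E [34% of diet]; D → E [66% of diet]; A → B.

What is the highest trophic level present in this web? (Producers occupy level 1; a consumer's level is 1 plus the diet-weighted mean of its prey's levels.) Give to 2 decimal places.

4.32

B: 1 + 1 = 2
C: 1 + (0.85×2 + 0.15×1) = 2.85
D: 1 + 2 = 3
E: 1 + (0.34×1 + 0.66×3) = 3.32
F: 1 + 3.32 = 4.32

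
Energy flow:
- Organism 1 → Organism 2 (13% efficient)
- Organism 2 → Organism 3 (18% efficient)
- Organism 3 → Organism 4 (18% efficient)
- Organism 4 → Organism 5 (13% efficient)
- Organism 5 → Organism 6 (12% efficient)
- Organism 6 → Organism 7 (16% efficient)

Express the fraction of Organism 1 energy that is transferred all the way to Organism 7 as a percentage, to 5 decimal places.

Product of link efficiencies: 0.13 × 0.18 × 0.18 × 0.13 × 0.12 × 0.16 = 0.000010513152
As a percentage: 0.000010513152 × 100 = 0.00105%

0.00105%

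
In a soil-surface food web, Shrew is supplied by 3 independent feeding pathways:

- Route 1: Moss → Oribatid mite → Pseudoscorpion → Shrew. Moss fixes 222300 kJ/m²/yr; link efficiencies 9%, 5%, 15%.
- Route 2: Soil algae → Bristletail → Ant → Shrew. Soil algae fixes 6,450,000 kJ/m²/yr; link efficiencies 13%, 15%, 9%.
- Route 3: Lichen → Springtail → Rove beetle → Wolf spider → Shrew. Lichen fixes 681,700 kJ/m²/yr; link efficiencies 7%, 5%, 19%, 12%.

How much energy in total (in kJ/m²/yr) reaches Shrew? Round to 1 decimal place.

Route 1: 222300 × 0.09 × 0.05 × 0.15 = 150.0525 kJ/m²/yr
Route 2: 6450000 × 0.13 × 0.15 × 0.09 = 11319.75 kJ/m²/yr
Route 3: 681700 × 0.07 × 0.05 × 0.19 × 0.12 = 54.39966 kJ/m²/yr
Total at Shrew: 150.0525 + 11319.75 + 54.39966 = 11524.20216 kJ/m²/yr

11524.2 kJ/m²/yr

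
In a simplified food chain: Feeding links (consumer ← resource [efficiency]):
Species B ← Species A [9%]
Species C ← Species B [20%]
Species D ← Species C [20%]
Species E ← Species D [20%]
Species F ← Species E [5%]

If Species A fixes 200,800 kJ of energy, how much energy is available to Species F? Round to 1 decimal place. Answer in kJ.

Species B: 200800 × 0.09 = 18072 kJ
Species C: 18072 × 0.2 = 3614.4 kJ
Species D: 3614.4 × 0.2 = 722.88 kJ
Species E: 722.88 × 0.2 = 144.576 kJ
Species F: 144.576 × 0.05 = 7.2288 kJ

7.2 kJ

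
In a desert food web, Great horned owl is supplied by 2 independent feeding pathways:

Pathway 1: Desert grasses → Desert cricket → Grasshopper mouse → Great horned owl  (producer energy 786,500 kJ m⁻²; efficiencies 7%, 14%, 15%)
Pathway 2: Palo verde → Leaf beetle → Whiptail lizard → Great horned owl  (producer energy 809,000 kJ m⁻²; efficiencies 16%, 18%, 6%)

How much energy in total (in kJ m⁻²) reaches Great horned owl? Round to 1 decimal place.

2554.1 kJ m⁻²

Pathway 1: 786500 × 0.07 × 0.14 × 0.15 = 1156.155 kJ m⁻²
Pathway 2: 809000 × 0.16 × 0.18 × 0.06 = 1397.952 kJ m⁻²
Total at Great horned owl: 1156.155 + 1397.952 = 2554.107 kJ m⁻²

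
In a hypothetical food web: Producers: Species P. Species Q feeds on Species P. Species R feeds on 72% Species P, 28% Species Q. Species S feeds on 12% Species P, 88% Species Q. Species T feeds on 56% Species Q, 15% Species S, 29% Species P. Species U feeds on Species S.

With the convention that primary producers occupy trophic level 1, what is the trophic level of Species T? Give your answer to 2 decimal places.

Species Q: 1 + 1 = 2
Species R: 1 + (0.72×1 + 0.28×2) = 2.28
Species S: 1 + (0.12×1 + 0.88×2) = 2.88
Species T: 1 + (0.56×2 + 0.15×2.88 + 0.29×1) = 2.842
Species U: 1 + 2.88 = 3.88

2.84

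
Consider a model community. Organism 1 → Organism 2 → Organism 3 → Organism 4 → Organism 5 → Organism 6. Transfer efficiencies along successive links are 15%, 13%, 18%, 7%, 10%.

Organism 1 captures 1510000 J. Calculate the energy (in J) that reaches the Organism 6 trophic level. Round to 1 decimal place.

Organism 2: 1510000 × 0.15 = 226500 J
Organism 3: 226500 × 0.13 = 29445 J
Organism 4: 29445 × 0.18 = 5300.1 J
Organism 5: 5300.1 × 0.07 = 371.007 J
Organism 6: 371.007 × 0.1 = 37.1007 J

37.1 J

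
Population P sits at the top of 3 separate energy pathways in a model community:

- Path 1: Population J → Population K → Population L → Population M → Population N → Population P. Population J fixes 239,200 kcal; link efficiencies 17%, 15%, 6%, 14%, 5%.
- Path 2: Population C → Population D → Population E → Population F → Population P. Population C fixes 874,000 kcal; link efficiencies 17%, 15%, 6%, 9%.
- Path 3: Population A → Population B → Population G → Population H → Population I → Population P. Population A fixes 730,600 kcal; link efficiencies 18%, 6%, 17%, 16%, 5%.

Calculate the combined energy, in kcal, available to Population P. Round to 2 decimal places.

133.64 kcal

Path 1: 239200 × 0.17 × 0.15 × 0.06 × 0.14 × 0.05 = 2.561832 kcal
Path 2: 874000 × 0.17 × 0.15 × 0.06 × 0.09 = 120.3498 kcal
Path 3: 730600 × 0.18 × 0.06 × 0.17 × 0.16 × 0.05 = 10.7310528 kcal
Total at Population P: 2.561832 + 120.3498 + 10.7310528 = 133.6426848 kcal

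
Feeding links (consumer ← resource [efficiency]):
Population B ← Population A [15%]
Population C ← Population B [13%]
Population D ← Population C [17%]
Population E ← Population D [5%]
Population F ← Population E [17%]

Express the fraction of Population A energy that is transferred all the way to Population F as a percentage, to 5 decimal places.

Product of link efficiencies: 0.15 × 0.13 × 0.17 × 0.05 × 0.17 = 0.0000281775
As a percentage: 0.0000281775 × 100 = 0.00282%

0.00282%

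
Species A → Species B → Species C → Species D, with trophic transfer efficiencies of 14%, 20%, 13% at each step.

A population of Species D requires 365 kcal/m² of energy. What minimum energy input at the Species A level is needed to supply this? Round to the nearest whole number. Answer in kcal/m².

Cumulative transfer efficiency: 0.14 × 0.2 × 0.13 = 0.00364
Species A energy = 365 / 0.00364 = 100275 kcal/m²

100275 kcal/m²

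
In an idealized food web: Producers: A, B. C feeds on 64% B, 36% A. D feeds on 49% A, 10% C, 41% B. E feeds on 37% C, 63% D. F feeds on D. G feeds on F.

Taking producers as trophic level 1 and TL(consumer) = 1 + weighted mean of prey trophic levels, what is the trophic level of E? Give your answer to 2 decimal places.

C: 1 + (0.64×1 + 0.36×1) = 2
D: 1 + (0.49×1 + 0.1×2 + 0.41×1) = 2.1
E: 1 + (0.37×2 + 0.63×2.1) = 3.063
F: 1 + 2.1 = 3.1
G: 1 + 3.1 = 4.1

3.06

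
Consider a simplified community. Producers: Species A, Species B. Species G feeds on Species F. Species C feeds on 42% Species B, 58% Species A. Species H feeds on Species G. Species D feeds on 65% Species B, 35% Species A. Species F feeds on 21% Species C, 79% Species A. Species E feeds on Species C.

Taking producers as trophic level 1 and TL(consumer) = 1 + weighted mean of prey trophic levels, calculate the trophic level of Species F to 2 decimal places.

2.21

Species C: 1 + (0.42×1 + 0.58×1) = 2
Species D: 1 + (0.65×1 + 0.35×1) = 2
Species E: 1 + 2 = 3
Species F: 1 + (0.21×2 + 0.79×1) = 2.21
Species G: 1 + 2.21 = 3.21
Species H: 1 + 3.21 = 4.21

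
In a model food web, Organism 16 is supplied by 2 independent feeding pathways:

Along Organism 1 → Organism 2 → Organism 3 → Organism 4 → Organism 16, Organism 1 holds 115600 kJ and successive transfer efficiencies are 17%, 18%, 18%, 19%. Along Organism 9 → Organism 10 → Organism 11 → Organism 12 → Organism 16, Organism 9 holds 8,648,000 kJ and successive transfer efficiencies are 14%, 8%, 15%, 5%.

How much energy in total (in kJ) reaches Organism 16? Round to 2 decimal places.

Via Organism 1: 115600 × 0.17 × 0.18 × 0.18 × 0.19 = 120.977712 kJ
Via Organism 9: 8648000 × 0.14 × 0.08 × 0.15 × 0.05 = 726.432 kJ
Total at Organism 16: 120.977712 + 726.432 = 847.409712 kJ

847.41 kJ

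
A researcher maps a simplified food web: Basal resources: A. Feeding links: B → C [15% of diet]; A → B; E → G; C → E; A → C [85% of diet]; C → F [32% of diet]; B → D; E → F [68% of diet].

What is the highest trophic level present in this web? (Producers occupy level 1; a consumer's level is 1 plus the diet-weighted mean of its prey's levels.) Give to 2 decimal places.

4.15

B: 1 + 1 = 2
C: 1 + (0.15×2 + 0.85×1) = 2.15
D: 1 + 2 = 3
E: 1 + 2.15 = 3.15
F: 1 + (0.32×2.15 + 0.68×3.15) = 3.83
G: 1 + 3.15 = 4.15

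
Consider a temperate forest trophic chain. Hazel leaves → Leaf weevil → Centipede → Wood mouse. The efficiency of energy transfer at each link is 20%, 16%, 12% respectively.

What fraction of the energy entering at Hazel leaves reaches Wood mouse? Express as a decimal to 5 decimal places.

Product of link efficiencies: 0.2 × 0.16 × 0.12 = 0.00384

0.00384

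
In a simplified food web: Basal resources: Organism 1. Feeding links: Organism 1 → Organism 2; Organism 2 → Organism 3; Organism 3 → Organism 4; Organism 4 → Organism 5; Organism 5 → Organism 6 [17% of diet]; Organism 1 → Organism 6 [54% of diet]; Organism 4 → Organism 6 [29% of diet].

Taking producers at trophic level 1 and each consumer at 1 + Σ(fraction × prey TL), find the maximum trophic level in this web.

Organism 2: 1 + 1 = 2
Organism 3: 1 + 2 = 3
Organism 4: 1 + 3 = 4
Organism 5: 1 + 4 = 5
Organism 6: 1 + (0.17×5 + 0.54×1 + 0.29×4) = 3.55

5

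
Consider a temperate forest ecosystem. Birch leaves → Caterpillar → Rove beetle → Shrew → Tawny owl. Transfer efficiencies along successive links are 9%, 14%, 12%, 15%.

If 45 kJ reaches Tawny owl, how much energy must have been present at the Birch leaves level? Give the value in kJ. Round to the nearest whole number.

Cumulative transfer efficiency: 0.09 × 0.14 × 0.12 × 0.15 = 0.0002268
Birch leaves energy = 45 / 0.0002268 = 198413 kJ

198413 kJ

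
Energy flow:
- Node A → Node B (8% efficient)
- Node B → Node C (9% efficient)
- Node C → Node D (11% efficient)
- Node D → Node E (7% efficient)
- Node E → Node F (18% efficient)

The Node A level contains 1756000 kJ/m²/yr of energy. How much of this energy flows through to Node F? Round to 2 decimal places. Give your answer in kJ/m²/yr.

Node B: 1756000 × 0.08 = 140480 kJ/m²/yr
Node C: 140480 × 0.09 = 12643.2 kJ/m²/yr
Node D: 12643.2 × 0.11 = 1390.752 kJ/m²/yr
Node E: 1390.752 × 0.07 = 97.35264 kJ/m²/yr
Node F: 97.35264 × 0.18 = 17.5234752 kJ/m²/yr

17.52 kJ/m²/yr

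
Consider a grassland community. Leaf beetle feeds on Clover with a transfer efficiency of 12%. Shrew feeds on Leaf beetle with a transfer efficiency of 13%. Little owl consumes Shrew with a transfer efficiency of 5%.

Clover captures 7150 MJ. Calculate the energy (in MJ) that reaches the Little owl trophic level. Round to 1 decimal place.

5.6 MJ

Leaf beetle: 7150 × 0.12 = 858 MJ
Shrew: 858 × 0.13 = 111.54 MJ
Little owl: 111.54 × 0.05 = 5.577 MJ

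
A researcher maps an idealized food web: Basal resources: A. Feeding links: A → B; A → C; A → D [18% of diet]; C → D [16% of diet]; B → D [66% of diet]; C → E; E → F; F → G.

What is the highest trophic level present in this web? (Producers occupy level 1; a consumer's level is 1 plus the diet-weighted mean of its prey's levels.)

B: 1 + 1 = 2
C: 1 + 1 = 2
D: 1 + (0.18×1 + 0.16×2 + 0.66×2) = 2.82
E: 1 + 2 = 3
F: 1 + 3 = 4
G: 1 + 4 = 5

5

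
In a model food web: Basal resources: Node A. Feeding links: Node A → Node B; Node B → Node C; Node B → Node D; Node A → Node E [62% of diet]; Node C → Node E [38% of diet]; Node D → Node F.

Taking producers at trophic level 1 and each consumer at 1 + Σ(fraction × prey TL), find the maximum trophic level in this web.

Node B: 1 + 1 = 2
Node C: 1 + 2 = 3
Node D: 1 + 2 = 3
Node E: 1 + (0.62×1 + 0.38×3) = 2.76
Node F: 1 + 3 = 4

4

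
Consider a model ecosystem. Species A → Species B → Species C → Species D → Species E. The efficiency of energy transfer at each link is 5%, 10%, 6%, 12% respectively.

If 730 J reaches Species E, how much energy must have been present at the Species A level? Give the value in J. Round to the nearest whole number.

Cumulative transfer efficiency: 0.05 × 0.1 × 0.06 × 0.12 = 0.000036
Species A energy = 730 / 0.000036 = 20277778 J

20277778 J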